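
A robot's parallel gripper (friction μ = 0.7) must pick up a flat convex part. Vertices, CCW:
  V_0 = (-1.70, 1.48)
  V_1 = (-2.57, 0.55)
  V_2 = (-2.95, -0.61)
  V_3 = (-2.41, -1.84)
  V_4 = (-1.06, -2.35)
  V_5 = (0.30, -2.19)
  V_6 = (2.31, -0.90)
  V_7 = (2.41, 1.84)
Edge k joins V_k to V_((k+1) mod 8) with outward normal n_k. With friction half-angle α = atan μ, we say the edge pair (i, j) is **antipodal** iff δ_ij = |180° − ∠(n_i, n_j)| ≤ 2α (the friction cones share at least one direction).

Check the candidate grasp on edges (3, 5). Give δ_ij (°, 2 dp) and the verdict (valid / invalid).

δ = 126.61°, invalid

α = atan 0.7 = 34.99°;  2α = 69.98°
edge 3: e_3 = (+1.35, -0.51);  n_3 = (-0.3534, -0.9355)
edge 5: e_5 = (+2.01, +1.29);  n_5 = (+0.5401, -0.8416)
∠(n_3, n_5) = 53.39°
δ = |180° − 53.39°| = 126.61°
126.61° > 2α = 69.98°  →  invalid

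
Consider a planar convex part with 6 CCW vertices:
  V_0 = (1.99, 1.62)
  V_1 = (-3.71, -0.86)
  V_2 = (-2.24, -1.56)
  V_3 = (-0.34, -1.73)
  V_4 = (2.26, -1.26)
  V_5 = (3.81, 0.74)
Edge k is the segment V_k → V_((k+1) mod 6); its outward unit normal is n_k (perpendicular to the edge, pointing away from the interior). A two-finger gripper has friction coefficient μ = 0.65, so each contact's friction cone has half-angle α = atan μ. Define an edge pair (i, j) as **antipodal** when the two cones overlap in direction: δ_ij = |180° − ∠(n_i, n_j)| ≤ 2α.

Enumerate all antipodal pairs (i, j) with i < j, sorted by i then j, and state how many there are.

α = atan 0.65 = 33.02°;  2α = 66.05°
n_0 = (-0.3990, +0.9170)
n_1 = (-0.4299, -0.9029)
n_2 = (-0.0891, -0.9960)
n_3 = (+0.1779, -0.9841)
n_4 = (+0.7904, -0.6126)
n_5 = (+0.4353, +0.9003)
  (0,1): δ = 48.98°  ✓
  (0,2): δ = 28.63°  ✓
  (0,3): δ = 13.27°  ✓
  (0,4): δ = 28.71°  ✓
  (0,5): δ = 130.68°  ·
  (1,2): δ = 159.65°  ·
  (1,3): δ = 144.29°  ·
  (1,4): δ = 102.31°  ·
  (1,5): δ = 0.34°  ✓
  (2,3): δ = 164.64°  ·
  (2,4): δ = 122.66°  ·
  (2,5): δ = 20.69°  ✓
  (3,4): δ = 138.02°  ·
  (3,5): δ = 36.05°  ✓
  (4,5): δ = 78.03°  ·
antipodal pairs: 7

count = 7; pairs: (0,1), (0,2), (0,3), (0,4), (1,5), (2,5), (3,5)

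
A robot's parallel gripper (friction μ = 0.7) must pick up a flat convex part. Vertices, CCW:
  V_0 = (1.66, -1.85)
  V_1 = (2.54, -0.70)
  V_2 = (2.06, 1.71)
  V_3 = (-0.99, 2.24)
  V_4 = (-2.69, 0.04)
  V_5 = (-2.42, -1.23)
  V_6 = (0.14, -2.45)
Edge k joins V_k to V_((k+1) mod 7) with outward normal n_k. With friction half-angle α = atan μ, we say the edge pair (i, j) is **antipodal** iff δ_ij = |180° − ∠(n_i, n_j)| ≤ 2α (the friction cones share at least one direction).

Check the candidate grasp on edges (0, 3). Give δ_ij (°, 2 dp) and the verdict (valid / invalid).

δ = 0.27°, valid

α = atan 0.7 = 34.99°;  2α = 69.98°
edge 0: e_0 = (+0.88, +1.15);  n_0 = (+0.7942, -0.6077)
edge 3: e_3 = (-1.70, -2.20);  n_3 = (-0.7913, +0.6114)
∠(n_0, n_3) = 179.73°
δ = |180° − 179.73°| = 0.27°
0.27° ≤ 2α = 69.98°  →  valid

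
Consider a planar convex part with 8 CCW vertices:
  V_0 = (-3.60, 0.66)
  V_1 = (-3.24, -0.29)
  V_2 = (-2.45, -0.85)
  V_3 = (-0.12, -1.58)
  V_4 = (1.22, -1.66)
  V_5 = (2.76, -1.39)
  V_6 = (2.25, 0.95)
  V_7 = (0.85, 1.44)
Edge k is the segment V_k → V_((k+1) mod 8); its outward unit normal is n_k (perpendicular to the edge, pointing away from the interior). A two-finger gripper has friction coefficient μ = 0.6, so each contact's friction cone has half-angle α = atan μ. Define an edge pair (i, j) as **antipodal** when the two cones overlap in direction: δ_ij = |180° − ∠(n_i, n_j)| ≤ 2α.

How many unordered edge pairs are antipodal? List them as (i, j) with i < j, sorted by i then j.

α = atan 0.6 = 30.96°;  2α = 61.93°
n_0 = (-0.9351, -0.3544)
n_1 = (-0.5783, -0.8158)
n_2 = (-0.2990, -0.9543)
n_3 = (-0.0596, -0.9982)
n_4 = (+0.1727, -0.9850)
n_5 = (+0.9771, +0.2129)
n_6 = (+0.3304, +0.9439)
n_7 = (-0.1726, +0.9850)
  (0,1): δ = 146.09°  ·
  (0,2): δ = 128.15°  ·
  (0,3): δ = 114.17°  ·
  (0,4): δ = 100.81°  ·
  (0,5): δ = 8.46°  ✓
  (0,6): δ = 49.96°  ✓
  (0,7): δ = 79.19°  ·
  (1,2): δ = 162.06°  ·
  (1,3): δ = 148.09°  ·
  (1,4): δ = 134.72°  ·
  (1,5): δ = 42.37°  ✓
  (1,6): δ = 16.04°  ✓
  (1,7): δ = 45.27°  ✓
  (2,3): δ = 166.02°  ·
  (2,4): δ = 152.66°  ·
  (2,5): δ = 60.31°  ✓
  (2,6): δ = 1.89°  ✓
  (2,7): δ = 27.34°  ✓
  (3,4): δ = 166.64°  ·
  (3,5): δ = 74.29°  ·
  (3,6): δ = 15.87°  ✓
  (3,7): δ = 13.36°  ✓
  (4,5): δ = 87.65°  ·
  (4,6): δ = 29.23°  ✓
  (4,7): δ = 0.00°  ✓
  (5,6): δ = 121.59°  ·
  (5,7): δ = 92.35°  ·
  (6,7): δ = 150.77°  ·
antipodal pairs: 12

count = 12; pairs: (0,5), (0,6), (1,5), (1,6), (1,7), (2,5), (2,6), (2,7), (3,6), (3,7), (4,6), (4,7)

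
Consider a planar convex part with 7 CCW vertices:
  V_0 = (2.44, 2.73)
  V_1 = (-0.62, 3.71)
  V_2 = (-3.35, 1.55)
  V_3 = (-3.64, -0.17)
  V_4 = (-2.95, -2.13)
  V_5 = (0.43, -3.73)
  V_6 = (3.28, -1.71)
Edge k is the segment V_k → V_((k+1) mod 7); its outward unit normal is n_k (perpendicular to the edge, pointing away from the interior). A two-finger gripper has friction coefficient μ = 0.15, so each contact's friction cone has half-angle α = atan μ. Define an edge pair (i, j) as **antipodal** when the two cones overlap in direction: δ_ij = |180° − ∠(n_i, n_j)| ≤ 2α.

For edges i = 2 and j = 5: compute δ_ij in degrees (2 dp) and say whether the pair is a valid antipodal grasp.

α = atan 0.15 = 8.53°;  2α = 17.06°
edge 2: e_2 = (-0.29, -1.72);  n_2 = (-0.9861, +0.1663)
edge 5: e_5 = (+2.85, +2.02);  n_5 = (+0.5783, -0.8159)
∠(n_2, n_5) = 134.90°
δ = |180° − 134.90°| = 45.10°
45.10° > 2α = 17.06°  →  invalid

δ = 45.10°, invalid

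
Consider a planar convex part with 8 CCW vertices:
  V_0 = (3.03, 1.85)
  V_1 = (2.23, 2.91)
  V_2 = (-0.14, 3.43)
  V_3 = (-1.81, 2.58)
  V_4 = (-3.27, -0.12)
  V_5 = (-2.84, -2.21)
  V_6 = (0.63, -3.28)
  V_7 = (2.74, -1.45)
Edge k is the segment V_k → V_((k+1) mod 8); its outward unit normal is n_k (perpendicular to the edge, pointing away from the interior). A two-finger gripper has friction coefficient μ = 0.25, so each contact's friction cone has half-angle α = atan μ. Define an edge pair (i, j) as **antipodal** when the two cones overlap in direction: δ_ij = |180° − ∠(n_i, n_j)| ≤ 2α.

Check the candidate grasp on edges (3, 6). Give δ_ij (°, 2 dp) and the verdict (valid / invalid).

α = atan 0.25 = 14.04°;  2α = 28.07°
edge 3: e_3 = (-1.46, -2.70);  n_3 = (-0.8796, +0.4757)
edge 6: e_6 = (+2.11, +1.83);  n_6 = (+0.6552, -0.7555)
∠(n_3, n_6) = 159.34°
δ = |180° − 159.34°| = 20.66°
20.66° ≤ 2α = 28.07°  →  valid

δ = 20.66°, valid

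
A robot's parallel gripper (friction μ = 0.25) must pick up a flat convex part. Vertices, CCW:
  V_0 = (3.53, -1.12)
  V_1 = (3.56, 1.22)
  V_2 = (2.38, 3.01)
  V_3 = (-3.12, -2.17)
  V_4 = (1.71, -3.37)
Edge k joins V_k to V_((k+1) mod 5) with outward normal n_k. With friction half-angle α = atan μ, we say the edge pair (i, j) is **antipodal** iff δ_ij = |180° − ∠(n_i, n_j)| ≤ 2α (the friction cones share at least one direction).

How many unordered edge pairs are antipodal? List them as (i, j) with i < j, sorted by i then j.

α = atan 0.25 = 14.04°;  2α = 28.07°
n_0 = (+0.9999, -0.0128)
n_1 = (+0.8349, +0.5504)
n_2 = (-0.6856, +0.7280)
n_3 = (-0.2411, -0.9705)
n_4 = (+0.7775, -0.6289)
  (0,1): δ = 145.87°  ·
  (0,2): δ = 45.98°  ·
  (0,3): δ = 76.78°  ·
  (0,4): δ = 141.77°  ·
  (1,2): δ = 80.11°  ·
  (1,3): δ = 42.65°  ·
  (1,4): δ = 107.64°  ·
  (2,3): δ = 57.24°  ·
  (2,4): δ = 7.75°  ✓
  (3,4): δ = 115.02°  ·
antipodal pairs: 1

count = 1; pairs: (2,4)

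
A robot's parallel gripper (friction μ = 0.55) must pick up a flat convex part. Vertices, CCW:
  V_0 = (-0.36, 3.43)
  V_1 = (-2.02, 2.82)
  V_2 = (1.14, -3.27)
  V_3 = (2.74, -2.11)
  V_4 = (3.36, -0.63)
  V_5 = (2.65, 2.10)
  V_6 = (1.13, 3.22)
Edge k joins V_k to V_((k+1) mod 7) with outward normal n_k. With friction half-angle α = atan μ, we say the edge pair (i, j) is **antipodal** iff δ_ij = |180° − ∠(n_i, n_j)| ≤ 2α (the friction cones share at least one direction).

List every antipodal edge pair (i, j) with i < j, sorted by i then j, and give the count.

α = atan 0.55 = 28.81°;  2α = 57.62°
n_0 = (-0.3449, +0.9386)
n_1 = (-0.8876, -0.4606)
n_2 = (+0.5870, -0.8096)
n_3 = (+0.9223, -0.3864)
n_4 = (+0.9678, +0.2517)
n_5 = (+0.5932, +0.8051)
n_6 = (+0.1396, +0.9902)
  (0,1): δ = 82.75°  ·
  (0,2): δ = 15.77°  ✓
  (0,3): δ = 47.09°  ✓
  (0,4): δ = 84.40°  ·
  (0,5): δ = 123.44°  ·
  (0,6): δ = 151.80°  ·
  (1,2): δ = 81.48°  ·
  (1,3): δ = 50.15°  ✓
  (1,4): δ = 12.85°  ✓
  (1,5): δ = 26.19°  ✓
  (1,6): δ = 54.55°  ✓
  (2,3): δ = 148.67°  ·
  (2,4): δ = 111.36°  ·
  (2,5): δ = 72.33°  ·
  (2,6): δ = 43.96°  ✓
  (3,4): δ = 142.69°  ·
  (3,5): δ = 103.65°  ·
  (3,6): δ = 75.29°  ·
  (4,5): δ = 140.96°  ·
  (4,6): δ = 112.60°  ·
  (5,6): δ = 151.64°  ·
antipodal pairs: 7

count = 7; pairs: (0,2), (0,3), (1,3), (1,4), (1,5), (1,6), (2,6)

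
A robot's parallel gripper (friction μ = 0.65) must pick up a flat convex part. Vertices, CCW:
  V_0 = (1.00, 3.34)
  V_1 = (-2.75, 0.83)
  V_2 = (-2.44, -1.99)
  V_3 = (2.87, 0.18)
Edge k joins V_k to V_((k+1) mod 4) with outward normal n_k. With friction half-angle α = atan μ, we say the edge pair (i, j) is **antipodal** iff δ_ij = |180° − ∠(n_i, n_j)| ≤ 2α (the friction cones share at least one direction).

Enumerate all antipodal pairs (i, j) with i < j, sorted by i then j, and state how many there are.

count = 2; pairs: (0,2), (1,3)

α = atan 0.65 = 33.02°;  2α = 66.05°
n_0 = (-0.5562, +0.8310)
n_1 = (-0.9940, -0.1093)
n_2 = (+0.3783, -0.9257)
n_3 = (+0.8606, +0.5093)
  (0,1): δ = 117.52°  ·
  (0,2): δ = 11.57°  ✓
  (0,3): δ = 86.82°  ·
  (1,2): δ = 74.05°  ·
  (1,3): δ = 24.34°  ✓
  (2,3): δ = 81.61°  ·
antipodal pairs: 2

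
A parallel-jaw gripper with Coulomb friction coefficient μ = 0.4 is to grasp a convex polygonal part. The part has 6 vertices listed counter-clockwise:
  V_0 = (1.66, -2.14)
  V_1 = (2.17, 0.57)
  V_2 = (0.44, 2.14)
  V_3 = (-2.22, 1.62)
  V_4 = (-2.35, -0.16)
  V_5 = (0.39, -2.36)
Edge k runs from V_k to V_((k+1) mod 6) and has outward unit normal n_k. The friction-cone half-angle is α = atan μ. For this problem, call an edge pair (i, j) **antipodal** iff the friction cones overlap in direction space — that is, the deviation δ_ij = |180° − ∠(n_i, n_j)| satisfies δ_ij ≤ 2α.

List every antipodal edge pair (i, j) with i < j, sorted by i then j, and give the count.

α = atan 0.4 = 21.80°;  2α = 43.60°
n_0 = (+0.9827, -0.1849)
n_1 = (+0.6720, +0.7405)
n_2 = (-0.1919, +0.9814)
n_3 = (-0.9973, +0.0728)
n_4 = (-0.6261, -0.7798)
n_5 = (+0.1707, -0.9853)
  (0,1): δ = 121.57°  ·
  (0,2): δ = 68.28°  ·
  (0,3): δ = 6.48°  ✓
  (0,4): δ = 61.90°  ·
  (0,5): δ = 110.49°  ·
  (1,2): δ = 126.71°  ·
  (1,3): δ = 51.95°  ·
  (1,4): δ = 3.46°  ✓
  (1,5): δ = 52.05°  ·
  (2,3): δ = 105.24°  ·
  (2,4): δ = 49.82°  ·
  (2,5): δ = 1.23°  ✓
  (3,4): δ = 124.58°  ·
  (3,5): δ = 76.00°  ·
  (4,5): δ = 131.41°  ·
antipodal pairs: 3

count = 3; pairs: (0,3), (1,4), (2,5)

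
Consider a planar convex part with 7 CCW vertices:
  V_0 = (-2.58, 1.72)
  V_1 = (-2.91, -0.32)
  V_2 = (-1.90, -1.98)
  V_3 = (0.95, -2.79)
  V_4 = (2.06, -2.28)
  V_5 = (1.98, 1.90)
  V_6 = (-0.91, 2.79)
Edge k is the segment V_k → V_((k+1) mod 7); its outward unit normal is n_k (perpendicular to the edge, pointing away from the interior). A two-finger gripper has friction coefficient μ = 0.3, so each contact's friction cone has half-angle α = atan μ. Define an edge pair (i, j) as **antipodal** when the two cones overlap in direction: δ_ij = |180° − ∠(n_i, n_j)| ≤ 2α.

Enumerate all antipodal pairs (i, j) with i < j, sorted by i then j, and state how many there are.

count = 4; pairs: (0,4), (1,4), (2,5), (3,6)

α = atan 0.3 = 16.70°;  2α = 33.40°
n_0 = (-0.9872, +0.1597)
n_1 = (-0.8543, -0.5198)
n_2 = (-0.2734, -0.9619)
n_3 = (+0.4175, -0.9087)
n_4 = (+0.9998, +0.0191)
n_5 = (+0.2943, +0.9557)
n_6 = (-0.5395, +0.8420)
  (0,1): δ = 139.49°  ·
  (0,2): δ = 96.68°  ·
  (0,3): δ = 56.13°  ·
  (0,4): δ = 10.29°  ✓
  (0,5): δ = 82.07°  ·
  (0,6): δ = 131.84°  ·
  (1,2): δ = 137.18°  ·
  (1,3): δ = 96.64°  ·
  (1,4): δ = 30.22°  ✓
  (1,5): δ = 41.57°  ·
  (1,6): δ = 91.33°  ·
  (2,3): δ = 139.46°  ·
  (2,4): δ = 73.04°  ·
  (2,5): δ = 1.25°  ✓
  (2,6): δ = 48.51°  ·
  (3,4): δ = 113.58°  ·
  (3,5): δ = 41.79°  ·
  (3,6): δ = 7.97°  ✓
  (4,5): δ = 108.21°  ·
  (4,6): δ = 58.45°  ·
  (5,6): δ = 130.23°  ·
antipodal pairs: 4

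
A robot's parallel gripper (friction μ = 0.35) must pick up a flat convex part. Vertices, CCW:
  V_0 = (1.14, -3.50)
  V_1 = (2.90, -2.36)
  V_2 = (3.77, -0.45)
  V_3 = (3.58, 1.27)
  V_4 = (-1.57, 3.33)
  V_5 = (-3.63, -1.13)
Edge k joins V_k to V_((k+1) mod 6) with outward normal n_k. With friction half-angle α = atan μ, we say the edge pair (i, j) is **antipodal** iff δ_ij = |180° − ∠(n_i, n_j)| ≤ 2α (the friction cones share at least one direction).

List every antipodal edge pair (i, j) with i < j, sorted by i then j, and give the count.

α = atan 0.35 = 19.29°;  2α = 38.58°
n_0 = (+0.5436, -0.8393)
n_1 = (+0.9100, -0.4145)
n_2 = (+0.9940, +0.1098)
n_3 = (+0.3714, +0.9285)
n_4 = (-0.9078, +0.4193)
n_5 = (-0.4450, -0.8956)
  (0,1): δ = 147.42°  ·
  (0,2): δ = 116.63°  ·
  (0,3): δ = 54.73°  ·
  (0,4): δ = 32.28°  ✓
  (0,5): δ = 120.65°  ·
  (1,2): δ = 149.21°  ·
  (1,3): δ = 87.31°  ·
  (1,4): δ = 0.30°  ✓
  (1,5): δ = 88.07°  ·
  (2,3): δ = 118.11°  ·
  (2,4): δ = 31.10°  ✓
  (2,5): δ = 57.28°  ·
  (3,4): δ = 92.99°  ·
  (3,5): δ = 4.62°  ✓
  (4,5): δ = 91.63°  ·
antipodal pairs: 4

count = 4; pairs: (0,4), (1,4), (2,4), (3,5)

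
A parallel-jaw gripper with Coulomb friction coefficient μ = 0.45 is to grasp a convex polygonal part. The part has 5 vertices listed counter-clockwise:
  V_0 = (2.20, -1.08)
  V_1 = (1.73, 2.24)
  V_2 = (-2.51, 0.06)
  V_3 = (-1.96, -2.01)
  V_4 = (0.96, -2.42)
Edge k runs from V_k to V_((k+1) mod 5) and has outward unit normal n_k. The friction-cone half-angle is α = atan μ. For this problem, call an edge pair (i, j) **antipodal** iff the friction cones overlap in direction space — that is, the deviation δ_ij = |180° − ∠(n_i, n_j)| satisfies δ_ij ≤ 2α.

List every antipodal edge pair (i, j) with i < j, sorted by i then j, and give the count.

count = 3; pairs: (0,2), (1,3), (1,4)

α = atan 0.45 = 24.23°;  2α = 48.46°
n_0 = (+0.9901, +0.1402)
n_1 = (-0.4573, +0.8893)
n_2 = (-0.9665, -0.2568)
n_3 = (-0.1390, -0.9903)
n_4 = (+0.7340, -0.6792)
  (0,1): δ = 70.85°  ·
  (0,2): δ = 6.82°  ✓
  (0,3): δ = 73.95°  ·
  (0,4): δ = 129.16°  ·
  (1,2): δ = 102.33°  ·
  (1,3): δ = 35.20°  ✓
  (1,4): δ = 20.01°  ✓
  (2,3): δ = 112.87°  ·
  (2,4): δ = 57.66°  ·
  (3,4): δ = 124.79°  ·
antipodal pairs: 3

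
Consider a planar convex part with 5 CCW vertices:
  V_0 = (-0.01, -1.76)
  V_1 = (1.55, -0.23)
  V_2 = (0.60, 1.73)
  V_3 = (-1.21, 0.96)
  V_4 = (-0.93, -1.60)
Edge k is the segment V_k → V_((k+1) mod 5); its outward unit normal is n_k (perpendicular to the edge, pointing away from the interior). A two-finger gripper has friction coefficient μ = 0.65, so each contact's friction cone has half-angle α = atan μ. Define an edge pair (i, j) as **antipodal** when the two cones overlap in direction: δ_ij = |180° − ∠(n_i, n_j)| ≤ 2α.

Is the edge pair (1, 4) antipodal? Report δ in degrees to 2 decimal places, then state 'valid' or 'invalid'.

α = atan 0.65 = 33.02°;  2α = 66.05°
edge 1: e_1 = (-0.95, +1.96);  n_1 = (+0.8999, +0.4362)
edge 4: e_4 = (+0.92, -0.16);  n_4 = (-0.1713, -0.9852)
∠(n_1, n_4) = 125.72°
δ = |180° − 125.72°| = 54.28°
54.28° ≤ 2α = 66.05°  →  valid

δ = 54.28°, valid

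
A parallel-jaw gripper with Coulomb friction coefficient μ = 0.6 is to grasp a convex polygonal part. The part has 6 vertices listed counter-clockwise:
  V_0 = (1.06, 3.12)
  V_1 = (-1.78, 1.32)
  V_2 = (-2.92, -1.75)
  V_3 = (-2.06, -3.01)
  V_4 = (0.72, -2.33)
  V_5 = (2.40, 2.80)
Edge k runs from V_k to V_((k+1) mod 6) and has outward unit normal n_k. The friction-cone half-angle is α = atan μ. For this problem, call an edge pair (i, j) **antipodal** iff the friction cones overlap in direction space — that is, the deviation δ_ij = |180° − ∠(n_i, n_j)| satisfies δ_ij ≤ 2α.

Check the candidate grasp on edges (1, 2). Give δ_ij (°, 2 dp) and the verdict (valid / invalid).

α = atan 0.6 = 30.96°;  2α = 61.93°
edge 1: e_1 = (-1.14, -3.07);  n_1 = (-0.9375, +0.3481)
edge 2: e_2 = (+0.86, -1.26);  n_2 = (-0.8259, -0.5637)
∠(n_1, n_2) = 54.69°
δ = |180° − 54.69°| = 125.31°
125.31° > 2α = 61.93°  →  invalid

δ = 125.31°, invalid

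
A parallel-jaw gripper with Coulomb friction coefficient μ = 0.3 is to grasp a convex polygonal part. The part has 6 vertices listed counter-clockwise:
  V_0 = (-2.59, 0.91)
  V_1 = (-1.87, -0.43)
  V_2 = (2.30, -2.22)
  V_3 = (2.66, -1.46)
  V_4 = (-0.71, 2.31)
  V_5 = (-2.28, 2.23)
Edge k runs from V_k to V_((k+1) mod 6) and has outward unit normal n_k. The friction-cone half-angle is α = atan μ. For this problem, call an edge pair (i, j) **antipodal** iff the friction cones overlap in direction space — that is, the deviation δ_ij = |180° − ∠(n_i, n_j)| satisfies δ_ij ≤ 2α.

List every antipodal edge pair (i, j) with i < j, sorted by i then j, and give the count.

α = atan 0.3 = 16.70°;  2α = 33.40°
n_0 = (-0.8809, -0.4733)
n_1 = (-0.3945, -0.9189)
n_2 = (+0.9037, -0.4281)
n_3 = (+0.7456, +0.6664)
n_4 = (-0.0509, +0.9987)
n_5 = (-0.9735, +0.2286)
  (0,1): δ = 141.48°  ·
  (0,2): δ = 53.60°  ·
  (0,3): δ = 13.54°  ✓
  (0,4): δ = 64.67°  ·
  (0,5): δ = 138.53°  ·
  (1,2): δ = 92.11°  ·
  (1,3): δ = 24.97°  ✓
  (1,4): δ = 26.15°  ✓
  (1,5): δ = 100.02°  ·
  (2,3): δ = 112.86°  ·
  (2,4): δ = 61.74°  ·
  (2,5): δ = 12.13°  ✓
  (3,4): δ = 128.88°  ·
  (3,5): δ = 55.01°  ·
  (4,5): δ = 106.13°  ·
antipodal pairs: 4

count = 4; pairs: (0,3), (1,3), (1,4), (2,5)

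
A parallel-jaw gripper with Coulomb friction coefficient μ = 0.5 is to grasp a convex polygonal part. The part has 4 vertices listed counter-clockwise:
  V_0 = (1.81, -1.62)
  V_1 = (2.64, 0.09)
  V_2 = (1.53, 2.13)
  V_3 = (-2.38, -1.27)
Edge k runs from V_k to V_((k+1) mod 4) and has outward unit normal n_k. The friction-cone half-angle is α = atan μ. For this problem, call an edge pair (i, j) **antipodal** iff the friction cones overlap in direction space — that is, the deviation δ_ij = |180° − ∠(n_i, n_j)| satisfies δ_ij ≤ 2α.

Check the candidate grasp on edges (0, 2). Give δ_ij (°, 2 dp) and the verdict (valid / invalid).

δ = 23.10°, valid

α = atan 0.5 = 26.57°;  2α = 53.13°
edge 0: e_0 = (+0.83, +1.71);  n_0 = (+0.8996, -0.4367)
edge 2: e_2 = (-3.91, -3.40);  n_2 = (-0.6562, +0.7546)
∠(n_0, n_2) = 156.90°
δ = |180° − 156.90°| = 23.10°
23.10° ≤ 2α = 53.13°  →  valid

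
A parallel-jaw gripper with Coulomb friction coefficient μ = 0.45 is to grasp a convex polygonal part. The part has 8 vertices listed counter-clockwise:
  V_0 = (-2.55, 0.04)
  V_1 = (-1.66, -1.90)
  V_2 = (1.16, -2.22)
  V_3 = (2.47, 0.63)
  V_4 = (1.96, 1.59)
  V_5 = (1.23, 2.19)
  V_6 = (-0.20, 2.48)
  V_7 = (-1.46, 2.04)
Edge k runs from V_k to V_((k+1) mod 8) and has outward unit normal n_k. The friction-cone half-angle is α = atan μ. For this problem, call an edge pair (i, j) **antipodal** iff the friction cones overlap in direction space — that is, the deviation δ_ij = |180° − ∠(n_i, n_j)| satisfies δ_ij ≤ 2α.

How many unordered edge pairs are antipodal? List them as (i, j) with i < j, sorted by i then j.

count = 7; pairs: (0,3), (0,4), (1,4), (1,5), (1,6), (2,6), (2,7)

α = atan 0.45 = 24.23°;  2α = 48.46°
n_0 = (-0.9089, -0.4170)
n_1 = (-0.1128, -0.9936)
n_2 = (+0.9086, -0.4176)
n_3 = (+0.8831, +0.4692)
n_4 = (+0.6350, +0.7725)
n_5 = (+0.1988, +0.9800)
n_6 = (-0.3297, +0.9441)
n_7 = (-0.8781, +0.4785)
  (0,1): δ = 121.12°  ·
  (0,2): δ = 49.33°  ·
  (0,3): δ = 3.34°  ✓
  (0,4): δ = 25.94°  ✓
  (0,5): δ = 53.89°  ·
  (0,6): δ = 84.61°  ·
  (0,7): δ = 126.77°  ·
  (1,2): δ = 108.21°  ·
  (1,3): δ = 55.55°  ·
  (1,4): δ = 32.94°  ✓
  (1,5): δ = 4.99°  ✓
  (1,6): δ = 25.72°  ✓
  (1,7): δ = 67.88°  ·
  (2,3): δ = 127.33°  ·
  (2,4): δ = 104.73°  ·
  (2,5): δ = 76.78°  ·
  (2,6): δ = 46.06°  ✓
  (2,7): δ = 3.90°  ✓
  (3,4): δ = 157.40°  ·
  (3,5): δ = 129.44°  ·
  (3,6): δ = 98.73°  ·
  (3,7): δ = 56.57°  ·
  (4,5): δ = 152.05°  ·
  (4,6): δ = 121.33°  ·
  (4,7): δ = 79.17°  ·
  (5,6): δ = 149.29°  ·
  (5,7): δ = 107.13°  ·
  (6,7): δ = 137.84°  ·
antipodal pairs: 7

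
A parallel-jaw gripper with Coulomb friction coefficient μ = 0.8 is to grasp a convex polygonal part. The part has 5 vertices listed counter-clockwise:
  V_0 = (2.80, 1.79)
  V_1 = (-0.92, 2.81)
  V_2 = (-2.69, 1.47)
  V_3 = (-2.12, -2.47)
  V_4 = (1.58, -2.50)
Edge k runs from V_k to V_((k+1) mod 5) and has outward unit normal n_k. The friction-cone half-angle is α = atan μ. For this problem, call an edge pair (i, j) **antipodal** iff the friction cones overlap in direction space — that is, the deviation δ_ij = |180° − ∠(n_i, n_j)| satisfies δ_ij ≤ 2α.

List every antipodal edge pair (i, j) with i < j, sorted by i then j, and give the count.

count = 5; pairs: (0,2), (0,3), (1,3), (1,4), (2,4)

α = atan 0.8 = 38.66°;  2α = 77.32°
n_0 = (+0.2644, +0.9644)
n_1 = (-0.6036, +0.7973)
n_2 = (-0.9897, -0.1432)
n_3 = (-0.0081, -1.0000)
n_4 = (+0.9619, -0.2735)
  (0,1): δ = 127.54°  ·
  (0,2): δ = 66.43°  ✓
  (0,3): δ = 14.87°  ✓
  (0,4): δ = 89.46°  ·
  (1,2): δ = 118.90°  ·
  (1,3): δ = 37.59°  ✓
  (1,4): δ = 37.00°  ✓
  (2,3): δ = 98.70°  ·
  (2,4): δ = 24.11°  ✓
  (3,4): δ = 105.41°  ·
antipodal pairs: 5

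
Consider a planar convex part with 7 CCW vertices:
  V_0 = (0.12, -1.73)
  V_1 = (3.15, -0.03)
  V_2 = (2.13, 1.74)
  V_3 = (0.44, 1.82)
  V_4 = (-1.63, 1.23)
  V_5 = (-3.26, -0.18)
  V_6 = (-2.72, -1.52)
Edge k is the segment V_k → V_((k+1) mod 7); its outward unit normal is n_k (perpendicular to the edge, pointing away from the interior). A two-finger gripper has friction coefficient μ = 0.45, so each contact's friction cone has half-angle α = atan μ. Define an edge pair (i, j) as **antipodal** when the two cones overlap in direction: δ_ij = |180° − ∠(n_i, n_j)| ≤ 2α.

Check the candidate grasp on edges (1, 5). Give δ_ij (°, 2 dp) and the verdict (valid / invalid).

α = atan 0.45 = 24.23°;  2α = 48.46°
edge 1: e_1 = (-1.02, +1.77);  n_1 = (+0.8664, +0.4993)
edge 5: e_5 = (+0.54, -1.34);  n_5 = (-0.9275, -0.3738)
∠(n_1, n_5) = 172.00°
δ = |180° − 172.00°| = 8.00°
8.00° ≤ 2α = 48.46°  →  valid

δ = 8.00°, valid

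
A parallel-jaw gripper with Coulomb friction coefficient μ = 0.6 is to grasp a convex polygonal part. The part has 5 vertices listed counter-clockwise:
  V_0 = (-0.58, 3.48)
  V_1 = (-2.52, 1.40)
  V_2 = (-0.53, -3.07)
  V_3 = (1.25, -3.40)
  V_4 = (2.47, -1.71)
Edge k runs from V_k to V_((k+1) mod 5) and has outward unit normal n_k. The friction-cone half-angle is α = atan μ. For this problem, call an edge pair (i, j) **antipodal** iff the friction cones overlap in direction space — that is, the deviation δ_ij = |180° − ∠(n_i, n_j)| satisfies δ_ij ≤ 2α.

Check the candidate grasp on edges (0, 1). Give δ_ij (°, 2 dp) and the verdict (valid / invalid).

α = atan 0.6 = 30.96°;  2α = 61.93°
edge 0: e_0 = (-1.94, -2.08);  n_0 = (-0.7313, +0.6821)
edge 1: e_1 = (+1.99, -4.47);  n_1 = (-0.9136, -0.4067)
∠(n_0, n_1) = 67.00°
δ = |180° − 67.00°| = 113.00°
113.00° > 2α = 61.93°  →  invalid

δ = 113.00°, invalid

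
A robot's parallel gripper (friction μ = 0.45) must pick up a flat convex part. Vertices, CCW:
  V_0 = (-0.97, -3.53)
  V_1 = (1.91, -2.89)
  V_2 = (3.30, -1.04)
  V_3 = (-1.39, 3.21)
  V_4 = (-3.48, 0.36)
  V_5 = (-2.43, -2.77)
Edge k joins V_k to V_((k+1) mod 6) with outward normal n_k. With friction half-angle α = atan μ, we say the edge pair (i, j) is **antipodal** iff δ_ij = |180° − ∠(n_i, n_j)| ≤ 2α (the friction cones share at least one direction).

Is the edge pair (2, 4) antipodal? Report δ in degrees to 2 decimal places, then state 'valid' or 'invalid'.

δ = 29.27°, valid

α = atan 0.45 = 24.23°;  2α = 48.46°
edge 2: e_2 = (-4.69, +4.25);  n_2 = (+0.6715, +0.7410)
edge 4: e_4 = (+1.05, -3.13);  n_4 = (-0.9481, -0.3180)
∠(n_2, n_4) = 150.73°
δ = |180° − 150.73°| = 29.27°
29.27° ≤ 2α = 48.46°  →  valid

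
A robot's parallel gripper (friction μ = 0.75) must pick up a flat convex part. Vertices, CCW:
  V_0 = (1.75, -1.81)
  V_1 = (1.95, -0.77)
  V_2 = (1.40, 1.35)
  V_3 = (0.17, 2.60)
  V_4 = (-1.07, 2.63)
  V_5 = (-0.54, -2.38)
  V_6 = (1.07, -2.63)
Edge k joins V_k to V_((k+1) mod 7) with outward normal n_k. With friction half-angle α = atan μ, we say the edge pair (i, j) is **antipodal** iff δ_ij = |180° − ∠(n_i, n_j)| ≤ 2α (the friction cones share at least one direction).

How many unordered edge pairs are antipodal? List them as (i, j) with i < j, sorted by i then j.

α = atan 0.75 = 36.87°;  2α = 73.74°
n_0 = (+0.9820, -0.1888)
n_1 = (+0.9680, +0.2511)
n_2 = (+0.7128, +0.7014)
n_3 = (+0.0242, +0.9997)
n_4 = (-0.9945, -0.1052)
n_5 = (-0.1534, -0.9882)
n_6 = (+0.7698, -0.6383)
  (0,1): δ = 154.57°  ·
  (0,2): δ = 124.58°  ·
  (0,3): δ = 80.50°  ·
  (0,4): δ = 16.92°  ✓
  (0,5): δ = 92.06°  ·
  (0,6): δ = 151.22°  ·
  (1,2): δ = 150.01°  ·
  (1,3): δ = 105.93°  ·
  (1,4): δ = 8.51°  ✓
  (1,5): δ = 66.63°  ✓
  (1,6): δ = 125.79°  ·
  (2,3): δ = 135.92°  ·
  (2,4): δ = 38.50°  ✓
  (2,5): δ = 36.64°  ✓
  (2,6): δ = 95.79°  ·
  (3,4): δ = 82.58°  ·
  (3,5): δ = 7.44°  ✓
  (3,6): δ = 51.72°  ✓
  (4,5): δ = 104.87°  ·
  (4,6): δ = 45.71°  ✓
  (5,6): δ = 120.84°  ·
antipodal pairs: 8

count = 8; pairs: (0,4), (1,4), (1,5), (2,4), (2,5), (3,5), (3,6), (4,6)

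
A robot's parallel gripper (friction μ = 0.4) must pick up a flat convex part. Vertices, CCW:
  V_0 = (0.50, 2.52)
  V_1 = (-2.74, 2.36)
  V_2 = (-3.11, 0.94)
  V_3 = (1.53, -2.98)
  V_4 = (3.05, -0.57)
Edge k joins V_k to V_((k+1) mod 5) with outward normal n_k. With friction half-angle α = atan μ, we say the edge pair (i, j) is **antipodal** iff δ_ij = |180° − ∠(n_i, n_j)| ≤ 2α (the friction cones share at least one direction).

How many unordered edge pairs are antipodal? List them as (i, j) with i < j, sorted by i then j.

count = 3; pairs: (0,2), (1,3), (2,4)

α = atan 0.4 = 21.80°;  2α = 43.60°
n_0 = (-0.0493, +0.9988)
n_1 = (-0.9677, +0.2521)
n_2 = (-0.6454, -0.7639)
n_3 = (+0.8458, -0.5335)
n_4 = (+0.7713, +0.6365)
  (0,1): δ = 107.43°  ·
  (0,2): δ = 43.02°  ✓
  (0,3): δ = 54.93°  ·
  (0,4): δ = 126.70°  ·
  (1,2): δ = 115.59°  ·
  (1,3): δ = 17.64°  ✓
  (1,4): δ = 54.14°  ·
  (2,3): δ = 82.05°  ·
  (2,4): δ = 10.28°  ✓
  (3,4): δ = 108.23°  ·
antipodal pairs: 3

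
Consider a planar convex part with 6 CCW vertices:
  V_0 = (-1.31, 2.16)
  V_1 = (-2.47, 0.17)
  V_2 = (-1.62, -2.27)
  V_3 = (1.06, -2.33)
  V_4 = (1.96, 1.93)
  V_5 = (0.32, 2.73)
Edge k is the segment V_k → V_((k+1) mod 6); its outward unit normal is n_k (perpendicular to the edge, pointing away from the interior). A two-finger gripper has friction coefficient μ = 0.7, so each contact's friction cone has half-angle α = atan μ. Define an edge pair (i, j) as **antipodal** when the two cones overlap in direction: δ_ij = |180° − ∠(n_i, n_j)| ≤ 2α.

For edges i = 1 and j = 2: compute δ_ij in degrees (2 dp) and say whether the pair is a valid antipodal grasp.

δ = 110.49°, invalid

α = atan 0.7 = 34.99°;  2α = 69.98°
edge 1: e_1 = (+0.85, -2.44);  n_1 = (-0.9443, -0.3290)
edge 2: e_2 = (+2.68, -0.06);  n_2 = (-0.0224, -0.9997)
∠(n_1, n_2) = 69.51°
δ = |180° − 69.51°| = 110.49°
110.49° > 2α = 69.98°  →  invalid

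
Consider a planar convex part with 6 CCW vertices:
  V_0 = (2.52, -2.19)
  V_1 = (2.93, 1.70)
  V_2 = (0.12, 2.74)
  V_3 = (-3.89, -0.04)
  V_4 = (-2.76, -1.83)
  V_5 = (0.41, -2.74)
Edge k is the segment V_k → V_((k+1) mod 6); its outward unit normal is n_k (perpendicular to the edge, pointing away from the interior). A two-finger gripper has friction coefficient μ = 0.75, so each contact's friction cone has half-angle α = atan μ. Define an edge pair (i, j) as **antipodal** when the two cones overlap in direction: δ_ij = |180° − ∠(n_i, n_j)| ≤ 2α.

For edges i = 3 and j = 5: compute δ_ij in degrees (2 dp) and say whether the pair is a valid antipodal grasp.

α = atan 0.75 = 36.87°;  2α = 73.74°
edge 3: e_3 = (+1.13, -1.79);  n_3 = (-0.8456, -0.5338)
edge 5: e_5 = (+2.11, +0.55);  n_5 = (+0.2522, -0.9677)
∠(n_3, n_5) = 72.35°
δ = |180° − 72.35°| = 107.65°
107.65° > 2α = 73.74°  →  invalid

δ = 107.65°, invalid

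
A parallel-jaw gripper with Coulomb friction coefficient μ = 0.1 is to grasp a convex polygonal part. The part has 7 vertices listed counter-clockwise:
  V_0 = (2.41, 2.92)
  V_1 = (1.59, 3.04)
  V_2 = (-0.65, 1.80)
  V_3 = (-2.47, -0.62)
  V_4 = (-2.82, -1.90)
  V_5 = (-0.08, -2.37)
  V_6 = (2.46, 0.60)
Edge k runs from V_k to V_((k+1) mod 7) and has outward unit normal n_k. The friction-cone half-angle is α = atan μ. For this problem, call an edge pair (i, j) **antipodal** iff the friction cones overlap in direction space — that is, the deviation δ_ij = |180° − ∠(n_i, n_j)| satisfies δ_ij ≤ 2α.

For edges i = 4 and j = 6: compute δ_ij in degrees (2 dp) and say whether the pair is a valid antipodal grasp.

δ = 79.03°, invalid

α = atan 0.1 = 5.71°;  2α = 11.42°
edge 4: e_4 = (+2.74, -0.47);  n_4 = (-0.1691, -0.9856)
edge 6: e_6 = (-0.05, +2.32);  n_6 = (+0.9998, +0.0215)
∠(n_4, n_6) = 100.97°
δ = |180° − 100.97°| = 79.03°
79.03° > 2α = 11.42°  →  invalid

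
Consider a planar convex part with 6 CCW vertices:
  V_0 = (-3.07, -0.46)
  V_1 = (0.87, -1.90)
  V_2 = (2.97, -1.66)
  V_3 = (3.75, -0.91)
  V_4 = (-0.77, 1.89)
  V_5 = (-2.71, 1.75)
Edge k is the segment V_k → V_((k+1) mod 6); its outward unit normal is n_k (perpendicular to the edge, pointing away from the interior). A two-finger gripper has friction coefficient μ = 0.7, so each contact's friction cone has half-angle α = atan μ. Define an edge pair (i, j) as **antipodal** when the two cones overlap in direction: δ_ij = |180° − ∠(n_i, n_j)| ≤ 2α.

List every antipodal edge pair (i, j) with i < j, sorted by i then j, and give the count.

count = 7; pairs: (0,3), (0,4), (1,3), (1,4), (2,4), (2,5), (3,5)

α = atan 0.7 = 34.99°;  2α = 69.98°
n_0 = (-0.3433, -0.9392)
n_1 = (+0.1135, -0.9935)
n_2 = (+0.6931, -0.7208)
n_3 = (+0.5266, +0.8501)
n_4 = (-0.0720, +0.9974)
n_5 = (-0.9870, +0.1608)
  (0,1): δ = 153.40°  ·
  (0,2): δ = 116.05°  ·
  (0,3): δ = 11.70°  ✓
  (0,4): δ = 24.20°  ✓
  (0,5): δ = 100.82°  ·
  (1,2): δ = 142.64°  ·
  (1,3): δ = 38.30°  ✓
  (1,4): δ = 2.39°  ✓
  (1,5): δ = 74.23°  ·
  (2,3): δ = 75.65°  ·
  (2,4): δ = 39.75°  ✓
  (2,5): δ = 36.87°  ✓
  (3,4): δ = 144.10°  ·
  (3,5): δ = 67.48°  ✓
  (4,5): δ = 103.38°  ·
antipodal pairs: 7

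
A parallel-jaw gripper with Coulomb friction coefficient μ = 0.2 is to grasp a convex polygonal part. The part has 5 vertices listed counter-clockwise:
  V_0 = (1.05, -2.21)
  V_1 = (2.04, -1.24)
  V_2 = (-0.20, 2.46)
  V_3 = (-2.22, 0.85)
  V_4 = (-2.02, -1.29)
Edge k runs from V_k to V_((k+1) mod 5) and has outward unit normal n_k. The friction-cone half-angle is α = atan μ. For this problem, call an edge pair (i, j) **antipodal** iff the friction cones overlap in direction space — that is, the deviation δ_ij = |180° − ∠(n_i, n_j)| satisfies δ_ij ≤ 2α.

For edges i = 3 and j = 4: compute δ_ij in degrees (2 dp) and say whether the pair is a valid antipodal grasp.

δ = 112.02°, invalid

α = atan 0.2 = 11.31°;  2α = 22.62°
edge 3: e_3 = (+0.20, -2.14);  n_3 = (-0.9957, -0.0931)
edge 4: e_4 = (+3.07, -0.92);  n_4 = (-0.2871, -0.9579)
∠(n_3, n_4) = 67.98°
δ = |180° − 67.98°| = 112.02°
112.02° > 2α = 22.62°  →  invalid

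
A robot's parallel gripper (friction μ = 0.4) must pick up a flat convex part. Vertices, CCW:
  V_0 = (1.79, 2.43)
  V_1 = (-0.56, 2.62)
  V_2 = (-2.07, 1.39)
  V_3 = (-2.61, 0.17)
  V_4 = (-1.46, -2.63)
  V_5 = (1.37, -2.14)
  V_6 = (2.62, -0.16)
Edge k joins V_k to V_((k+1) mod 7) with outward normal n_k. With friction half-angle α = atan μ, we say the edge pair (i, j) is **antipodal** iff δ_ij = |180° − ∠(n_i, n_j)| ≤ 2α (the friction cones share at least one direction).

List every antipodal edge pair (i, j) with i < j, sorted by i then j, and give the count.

α = atan 0.4 = 21.80°;  2α = 43.60°
n_0 = (+0.0806, +0.9967)
n_1 = (-0.6316, +0.7753)
n_2 = (-0.9144, +0.4047)
n_3 = (-0.9250, -0.3799)
n_4 = (+0.1706, -0.9853)
n_5 = (+0.8456, -0.5338)
n_6 = (+0.9523, +0.3052)
  (0,1): δ = 136.21°  ·
  (0,2): δ = 109.25°  ·
  (0,3): δ = 63.05°  ·
  (0,4): δ = 14.45°  ✓
  (0,5): δ = 62.36°  ·
  (0,6): δ = 112.39°  ·
  (1,2): δ = 153.04°  ·
  (1,3): δ = 106.84°  ·
  (1,4): δ = 29.34°  ✓
  (1,5): δ = 18.57°  ✓
  (1,6): δ = 68.60°  ·
  (2,3): δ = 133.80°  ·
  (2,4): δ = 56.30°  ·
  (2,5): δ = 8.39°  ✓
  (2,6): δ = 41.64°  ✓
  (3,4): δ = 102.51°  ·
  (3,5): δ = 54.59°  ·
  (3,6): δ = 4.56°  ✓
  (4,5): δ = 132.09°  ·
  (4,6): δ = 82.05°  ·
  (5,6): δ = 129.97°  ·
antipodal pairs: 6

count = 6; pairs: (0,4), (1,4), (1,5), (2,5), (2,6), (3,6)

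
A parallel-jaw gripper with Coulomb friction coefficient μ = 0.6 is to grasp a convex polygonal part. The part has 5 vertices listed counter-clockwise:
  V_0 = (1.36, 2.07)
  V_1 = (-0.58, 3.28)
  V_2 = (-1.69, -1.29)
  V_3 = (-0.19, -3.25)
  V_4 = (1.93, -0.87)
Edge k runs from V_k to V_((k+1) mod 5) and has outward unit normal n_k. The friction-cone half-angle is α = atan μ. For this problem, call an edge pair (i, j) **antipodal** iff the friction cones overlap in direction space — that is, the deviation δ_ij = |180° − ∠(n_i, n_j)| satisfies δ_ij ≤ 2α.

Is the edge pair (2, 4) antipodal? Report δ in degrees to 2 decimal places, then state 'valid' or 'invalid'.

α = atan 0.6 = 30.96°;  2α = 61.93°
edge 2: e_2 = (+1.50, -1.96);  n_2 = (-0.7941, -0.6078)
edge 4: e_4 = (-0.57, +2.94);  n_4 = (+0.9817, +0.1903)
∠(n_2, n_4) = 153.55°
δ = |180° − 153.55°| = 26.45°
26.45° ≤ 2α = 61.93°  →  valid

δ = 26.45°, valid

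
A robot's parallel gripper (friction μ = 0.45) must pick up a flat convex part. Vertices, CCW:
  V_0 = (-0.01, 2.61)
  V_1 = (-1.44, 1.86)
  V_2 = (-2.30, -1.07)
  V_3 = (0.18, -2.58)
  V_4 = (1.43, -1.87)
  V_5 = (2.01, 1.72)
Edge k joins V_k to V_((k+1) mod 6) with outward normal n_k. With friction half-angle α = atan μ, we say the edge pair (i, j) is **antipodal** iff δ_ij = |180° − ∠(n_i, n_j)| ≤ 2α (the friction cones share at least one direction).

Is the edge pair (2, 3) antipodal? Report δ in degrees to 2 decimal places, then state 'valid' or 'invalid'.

α = atan 0.45 = 24.23°;  2α = 48.46°
edge 2: e_2 = (+2.48, -1.51);  n_2 = (-0.5201, -0.8541)
edge 3: e_3 = (+1.25, +0.71);  n_3 = (+0.4939, -0.8695)
∠(n_2, n_3) = 60.93°
δ = |180° − 60.93°| = 119.07°
119.07° > 2α = 48.46°  →  invalid

δ = 119.07°, invalid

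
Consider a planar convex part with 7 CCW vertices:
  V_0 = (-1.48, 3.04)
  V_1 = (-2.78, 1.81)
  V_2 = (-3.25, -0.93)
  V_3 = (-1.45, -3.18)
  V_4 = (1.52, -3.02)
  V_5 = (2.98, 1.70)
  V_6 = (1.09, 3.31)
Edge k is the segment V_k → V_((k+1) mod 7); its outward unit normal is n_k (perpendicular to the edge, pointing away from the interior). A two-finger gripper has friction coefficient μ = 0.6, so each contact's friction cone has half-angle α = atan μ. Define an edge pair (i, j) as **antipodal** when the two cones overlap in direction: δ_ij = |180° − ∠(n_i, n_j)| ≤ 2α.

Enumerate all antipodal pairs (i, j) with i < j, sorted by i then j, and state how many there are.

count = 9; pairs: (0,3), (0,4), (1,4), (1,5), (2,4), (2,5), (2,6), (3,5), (3,6)

α = atan 0.6 = 30.96°;  2α = 61.93°
n_0 = (-0.6873, +0.7264)
n_1 = (-0.9856, +0.1691)
n_2 = (-0.7809, -0.6247)
n_3 = (+0.0538, -0.9986)
n_4 = (+0.9553, -0.2955)
n_5 = (+0.6485, +0.7612)
n_6 = (-0.1045, +0.9945)
  (0,1): δ = 143.15°  ·
  (0,2): δ = 94.76°  ·
  (0,3): δ = 40.33°  ✓
  (0,4): δ = 29.40°  ✓
  (0,5): δ = 96.16°  ·
  (0,6): δ = 142.58°  ·
  (1,2): δ = 131.61°  ·
  (1,3): δ = 77.18°  ·
  (1,4): δ = 7.45°  ✓
  (1,5): δ = 59.31°  ✓
  (1,6): δ = 105.73°  ·
  (2,3): δ = 125.58°  ·
  (2,4): δ = 55.85°  ✓
  (2,5): δ = 10.91°  ✓
  (2,6): δ = 57.34°  ✓
  (3,4): δ = 110.27°  ·
  (3,5): δ = 43.51°  ✓
  (3,6): δ = 2.91°  ✓
  (4,5): δ = 113.24°  ·
  (4,6): δ = 66.81°  ·
  (5,6): δ = 133.58°  ·
antipodal pairs: 9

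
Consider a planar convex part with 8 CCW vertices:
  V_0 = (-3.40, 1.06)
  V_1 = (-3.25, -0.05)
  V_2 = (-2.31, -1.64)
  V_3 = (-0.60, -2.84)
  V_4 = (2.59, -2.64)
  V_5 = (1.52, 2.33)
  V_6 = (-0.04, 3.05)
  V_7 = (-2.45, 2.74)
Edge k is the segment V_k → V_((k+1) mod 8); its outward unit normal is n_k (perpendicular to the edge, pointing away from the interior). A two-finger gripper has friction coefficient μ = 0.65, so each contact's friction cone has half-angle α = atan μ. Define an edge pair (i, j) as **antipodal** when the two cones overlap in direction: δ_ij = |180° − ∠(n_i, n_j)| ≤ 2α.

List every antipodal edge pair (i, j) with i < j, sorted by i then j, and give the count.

count = 11; pairs: (0,4), (0,5), (1,4), (1,5), (2,4), (2,5), (2,6), (3,5), (3,6), (3,7), (4,7)

α = atan 0.65 = 33.02°;  2α = 66.05°
n_0 = (-0.9910, -0.1339)
n_1 = (-0.8608, -0.5089)
n_2 = (-0.5744, -0.8186)
n_3 = (+0.0626, -0.9980)
n_4 = (+0.9776, +0.2105)
n_5 = (+0.4191, +0.9080)
n_6 = (-0.1276, +0.9918)
n_7 = (-0.8705, +0.4922)
  (0,1): δ = 157.10°  ·
  (0,2): δ = 132.76°  ·
  (0,3): δ = 94.11°  ·
  (0,4): δ = 4.45°  ✓
  (0,5): δ = 57.53°  ✓
  (0,6): δ = 89.63°  ·
  (0,7): δ = 142.82°  ·
  (1,2): δ = 155.65°  ·
  (1,3): δ = 117.00°  ·
  (1,4): δ = 18.44°  ✓
  (1,5): δ = 34.63°  ✓
  (1,6): δ = 66.74°  ·
  (1,7): δ = 119.92°  ·
  (2,3): δ = 141.35°  ·
  (2,4): δ = 42.79°  ✓
  (2,5): δ = 10.28°  ✓
  (2,6): δ = 42.39°  ✓
  (2,7): δ = 95.57°  ·
  (3,4): δ = 81.44°  ·
  (3,5): δ = 28.36°  ✓
  (3,6): δ = 3.74°  ✓
  (3,7): δ = 56.93°  ✓
  (4,5): δ = 126.92°  ·
  (4,6): δ = 94.82°  ·
  (4,7): δ = 41.64°  ✓
  (5,6): δ = 147.90°  ·
  (5,7): δ = 94.71°  ·
  (6,7): δ = 126.82°  ·
antipodal pairs: 11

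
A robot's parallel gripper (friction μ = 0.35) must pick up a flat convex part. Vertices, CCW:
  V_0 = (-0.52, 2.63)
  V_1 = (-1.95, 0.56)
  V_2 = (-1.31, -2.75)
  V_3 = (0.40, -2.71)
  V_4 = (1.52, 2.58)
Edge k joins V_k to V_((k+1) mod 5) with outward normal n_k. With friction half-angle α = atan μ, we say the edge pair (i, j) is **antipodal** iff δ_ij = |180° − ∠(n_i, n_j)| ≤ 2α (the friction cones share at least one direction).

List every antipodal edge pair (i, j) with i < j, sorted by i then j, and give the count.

count = 3; pairs: (0,3), (1,3), (2,4)

α = atan 0.35 = 19.29°;  2α = 38.58°
n_0 = (-0.8228, +0.5684)
n_1 = (-0.9818, -0.1898)
n_2 = (+0.0234, -0.9997)
n_3 = (+0.9783, -0.2071)
n_4 = (+0.0245, +0.9997)
  (0,1): δ = 134.42°  ·
  (0,2): δ = 54.02°  ·
  (0,3): δ = 22.68°  ✓
  (0,4): δ = 123.23°  ·
  (1,2): δ = 99.60°  ·
  (1,3): δ = 22.90°  ✓
  (1,4): δ = 77.65°  ·
  (2,3): δ = 103.29°  ·
  (2,4): δ = 2.74°  ✓
  (3,4): δ = 79.45°  ·
antipodal pairs: 3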